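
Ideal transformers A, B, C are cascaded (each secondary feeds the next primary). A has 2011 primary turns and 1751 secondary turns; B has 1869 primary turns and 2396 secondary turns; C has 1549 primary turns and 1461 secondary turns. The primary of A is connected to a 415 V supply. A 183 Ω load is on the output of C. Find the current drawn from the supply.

After A: V = 415.00 × 1751/2011 = 361.35 V.
After B: V = 361.35 × 2396/1869 = 463.23 V.
After C: V = 463.23 × 1461/1549 = 436.92 V.
I_load = 436.92/183 = 2.3875 A, so P_out = 436.92 × 2.3875 = 1043.1 W.
All ideal ⇒ P_in = P_out, so I_supply = 1043.1/415 = 2.51 A.

I_supply ≈ 2.51 A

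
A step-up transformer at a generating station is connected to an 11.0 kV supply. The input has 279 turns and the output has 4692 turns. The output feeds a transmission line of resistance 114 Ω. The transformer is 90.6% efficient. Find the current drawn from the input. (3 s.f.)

V_out = 11000 × 4692/279 = 184990 V.
I_out = V_out/R = 184990/114 = 1622.7 A.
P_out = V_out I_out = 184990 × 1622.7 = 3.0018×10^8 W.
P_in = P_out/η = 3.0018×10^8/0.906 = 3.3133×10^8 W.
I_in = P_in/V_in = 3.3133×10^8/11000 = 30100 A.

I_in ≈ 30100 A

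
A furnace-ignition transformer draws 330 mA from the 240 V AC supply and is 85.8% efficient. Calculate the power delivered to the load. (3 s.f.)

P_out ≈ 68.0 W

P_in = V_p I_p = 240 × 0.330 = 79.200 W.
P_out = η P_in = 0.858 × 79.200 = 68.0 W.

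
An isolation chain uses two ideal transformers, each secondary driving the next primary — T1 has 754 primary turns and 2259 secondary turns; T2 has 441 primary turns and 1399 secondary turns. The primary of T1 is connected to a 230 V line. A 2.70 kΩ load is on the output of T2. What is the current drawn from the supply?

Secondary of T1: V = 230.00 × 2259/754 = 689.08 V.
Secondary of T2: V = 689.08 × 1399/441 = 2186.0 V.
I_load = 2186.0/2700 = 0.80963 A, so P_out = 2186.0 × 0.80963 = 1769.9 W.
All ideal ⇒ P_in = P_out, so I_supply = 1769.9/230 = 7.70 A.

I_supply ≈ 7.70 A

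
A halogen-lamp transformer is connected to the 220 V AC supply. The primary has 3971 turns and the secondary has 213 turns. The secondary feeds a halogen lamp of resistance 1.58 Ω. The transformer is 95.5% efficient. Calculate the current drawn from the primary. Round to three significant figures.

I_p ≈ 0.419 A

V_s = 220 × 213/3971 = 11.801 V.
I_s = V_s/R = 11.801/1.58 = 7.4687 A.
P_out = V_s I_s = 11.801 × 7.4687 = 88.135 W.
P_in = P_out/η = 88.135/0.955 = 92.288 W.
I_p = P_in/V_p = 92.288/220 = 0.419 A.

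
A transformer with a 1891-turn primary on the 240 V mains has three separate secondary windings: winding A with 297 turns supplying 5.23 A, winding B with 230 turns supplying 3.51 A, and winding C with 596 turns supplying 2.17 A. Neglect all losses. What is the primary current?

V_A = 240 × 297/1891 = 37.694 V; V_B = 240 × 230/1891 = 29.191 V; V_C = 240 × 596/1891 = 75.643 V.
P_out = V_A I_A + V_B I_B + V_C I_C = 37.694×5.23 + 29.191×3.51 + 75.643×2.17 = 197.14 + 102.46 + 164.14 = 463.75 W.
Ideal ⇒ P_in = P_out, so I_p = P_out/V_p = 463.75/240 = 1.93 A.

I_p ≈ 1.93 A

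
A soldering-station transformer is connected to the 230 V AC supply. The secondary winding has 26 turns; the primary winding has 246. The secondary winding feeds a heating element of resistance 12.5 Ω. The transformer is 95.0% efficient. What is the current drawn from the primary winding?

V_s = 230 × 26/246 = 24.309 V.
I_s = V_s/R = 24.309/12.5 = 1.9447 A.
P_out = V_s I_s = 24.309 × 1.9447 = 47.274 W.
P_in = P_out/η = 47.274/0.950 = 49.762 W.
I_p = P_in/V_p = 49.762/230 = 0.216 A.

I_p ≈ 0.216 A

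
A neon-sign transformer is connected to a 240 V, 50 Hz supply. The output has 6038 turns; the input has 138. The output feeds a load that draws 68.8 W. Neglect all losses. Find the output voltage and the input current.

V_out = V_in × N_out/N_in = 240 × 6038/138 = 10501 V.
I_out = P/V_out = 68.8/10501 = 0.0065518 A.
I_in = I_out × N_out/N_in = 0.0065518 × 6038/138 = 0.287 A.

V_out ≈ 10500 V, I_in ≈ 0.287 A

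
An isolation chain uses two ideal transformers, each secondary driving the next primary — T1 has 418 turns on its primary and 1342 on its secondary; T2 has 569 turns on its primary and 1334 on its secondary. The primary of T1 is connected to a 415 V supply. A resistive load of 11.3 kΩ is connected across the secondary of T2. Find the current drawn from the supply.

I_supply ≈ 2.08 A

Secondary of T1: V = 415.00 × 1342/418 = 1332.4 V.
Secondary of T2: V = 1332.4 × 1334/569 = 3123.7 V.
I_load = 3123.7/11300 = 0.27643 A, so P_out = 3123.7 × 0.27643 = 863.49 W.
All ideal ⇒ P_in = P_out, so I_supply = 863.49/415 = 2.08 A.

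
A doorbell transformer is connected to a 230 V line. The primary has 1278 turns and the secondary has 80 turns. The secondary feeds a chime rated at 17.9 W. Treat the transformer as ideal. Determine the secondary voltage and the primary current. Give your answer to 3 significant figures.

V_s ≈ 14.4 V, I_p ≈ 0.0778 A

V_s = V_p × N_s/N_p = 230 × 80/1278 = 14.397 V.
I_s = P/V_s = 17.9/14.397 = 1.2433 A.
I_p = I_s × N_s/N_p = 1.2433 × 80/1278 = 0.0778 A.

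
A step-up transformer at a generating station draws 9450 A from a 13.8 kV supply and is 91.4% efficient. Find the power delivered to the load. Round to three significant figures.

P_in = V_p I_p = 13800 × 9450 = 1.3041×10^8 W.
P_out = η P_in = 0.914 × 1.3041×10^8 = 1.19×10^8 W.

P_out ≈ 1.19×10^8 W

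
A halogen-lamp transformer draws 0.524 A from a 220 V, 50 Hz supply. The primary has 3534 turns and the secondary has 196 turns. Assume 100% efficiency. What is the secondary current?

I_s ≈ 9.45 A

I_s/I_p = N_p/N_s, so I_s = 0.524 × 3534/196 = 9.45 A.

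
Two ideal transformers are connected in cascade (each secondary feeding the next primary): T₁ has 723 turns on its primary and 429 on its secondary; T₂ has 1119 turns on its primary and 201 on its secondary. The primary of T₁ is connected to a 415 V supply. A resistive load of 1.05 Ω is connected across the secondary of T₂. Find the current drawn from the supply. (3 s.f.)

I_supply ≈ 4.49 A

After T₁: V = 415.00 × 429/723 = 246.24 V.
After T₂: V = 246.24 × 201/1119 = 44.232 V.
I_load = 44.232/1.05 = 42.125 A, so P_out = 44.232 × 42.125 = 1863.3 W.
All ideal ⇒ P_in = P_out, so I_supply = 1863.3/415 = 4.49 A.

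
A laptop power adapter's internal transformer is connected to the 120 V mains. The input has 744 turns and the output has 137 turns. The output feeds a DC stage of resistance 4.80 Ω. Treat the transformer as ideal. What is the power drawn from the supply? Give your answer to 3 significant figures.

V_out = V_in × N_out/N_in = 120 × 137/744 = 22.097 V.
I_out = V_out/R = 22.097/4.80 = 4.6035 A.
I_in = I_out × N_out/N_in = 4.6035 × 137/744 = 0.84769 A.
P = V_in I_in = 120 × 0.84769 = 102 W.

P ≈ 102 W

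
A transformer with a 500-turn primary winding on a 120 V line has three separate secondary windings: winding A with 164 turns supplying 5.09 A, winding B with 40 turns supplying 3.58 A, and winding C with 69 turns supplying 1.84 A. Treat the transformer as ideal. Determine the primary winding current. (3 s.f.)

V_A = 120 × 164/500 = 39.360 V; V_B = 120 × 40/500 = 9.6000 V; V_C = 120 × 69/500 = 16.560 V.
P_out = V_A I_A + V_B I_B + V_C I_C = 39.360×5.09 + 9.6000×3.58 + 16.560×1.84 = 200.34 + 34.368 + 30.470 = 265.18 W.
Ideal ⇒ P_in = P_out, so I_p = P_out/V_p = 265.18/120 = 2.21 A.

I_p ≈ 2.21 A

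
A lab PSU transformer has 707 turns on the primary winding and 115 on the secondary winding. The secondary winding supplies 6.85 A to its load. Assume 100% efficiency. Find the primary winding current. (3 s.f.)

I_p ≈ 1.11 A

For an ideal transformer I_p/I_s = N_s/N_p, so I_p = 6.85 × 115/707 = 1.11 A.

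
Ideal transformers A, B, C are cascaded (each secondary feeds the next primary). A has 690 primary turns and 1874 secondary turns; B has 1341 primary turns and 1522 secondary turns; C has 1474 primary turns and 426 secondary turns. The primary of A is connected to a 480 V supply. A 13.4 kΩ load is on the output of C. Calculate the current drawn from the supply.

Secondary of A: V = 480.00 × 1874/690 = 1303.7 V.
Secondary of B: V = 1303.7 × 1522/1341 = 1479.6 V.
Secondary of C: V = 1479.6 × 426/1474 = 427.62 V.
I_load = 427.62/13400 = 0.031912 A, so P_out = 427.62 × 0.031912 = 13.646 W.
All ideal ⇒ P_in = P_out, so I_supply = 13.646/480 = 0.0284 A.

I_supply ≈ 0.0284 A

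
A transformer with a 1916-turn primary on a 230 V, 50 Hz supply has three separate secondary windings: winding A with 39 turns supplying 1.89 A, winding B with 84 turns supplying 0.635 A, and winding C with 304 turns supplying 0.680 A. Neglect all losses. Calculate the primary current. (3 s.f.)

V_A = 230 × 39/1916 = 4.6816 V; V_B = 230 × 84/1916 = 10.084 V; V_C = 230 × 304/1916 = 36.493 V.
P_out = V_A I_A + V_B I_B + V_C I_C = 4.6816×1.89 + 10.084×0.635 + 36.493×0.680 = 8.8483 + 6.4030 + 24.815 = 40.066 W.
Ideal ⇒ P_in = P_out, so I_p = P_out/V_p = 40.066/230 = 0.174 A.

I_p ≈ 0.174 A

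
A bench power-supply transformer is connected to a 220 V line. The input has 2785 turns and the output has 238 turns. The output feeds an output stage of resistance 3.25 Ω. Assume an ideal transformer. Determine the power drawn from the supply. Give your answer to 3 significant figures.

V_out = V_in × N_out/N_in = 220 × 238/2785 = 18.801 V.
I_out = V_out/R = 18.801/3.25 = 5.7848 A.
I_in = I_out × N_out/N_in = 5.7848 × 238/2785 = 0.49436 A.
P = V_in I_in = 220 × 0.49436 = 109 W.

P ≈ 109 W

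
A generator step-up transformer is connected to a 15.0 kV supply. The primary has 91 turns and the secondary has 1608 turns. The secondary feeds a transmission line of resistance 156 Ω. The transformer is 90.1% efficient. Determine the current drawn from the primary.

I_p ≈ 33300 A

V_s = 15000 × 1608/91 = 265050 V.
I_s = V_s/R = 265050/156 = 1699.1 A.
P_out = V_s I_s = 265050 × 1699.1 = 4.5035×10^8 W.
P_in = P_out/η = 4.5035×10^8/0.901 = 4.9983×10^8 W.
I_p = P_in/V_p = 4.9983×10^8/15000 = 33300 A.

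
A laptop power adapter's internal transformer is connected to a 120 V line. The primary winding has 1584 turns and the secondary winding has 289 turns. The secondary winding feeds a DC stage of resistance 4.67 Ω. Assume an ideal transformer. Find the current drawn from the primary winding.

I_p ≈ 0.855 A

V_s = V_p × N_s/N_p = 120 × 289/1584 = 21.894 V.
I_s = V_s/R = 21.894/4.67 = 4.6882 A.
For an ideal transformer I_p N_p = I_s N_s, so I_p = 4.6882 × 289/1584 = 0.855 A.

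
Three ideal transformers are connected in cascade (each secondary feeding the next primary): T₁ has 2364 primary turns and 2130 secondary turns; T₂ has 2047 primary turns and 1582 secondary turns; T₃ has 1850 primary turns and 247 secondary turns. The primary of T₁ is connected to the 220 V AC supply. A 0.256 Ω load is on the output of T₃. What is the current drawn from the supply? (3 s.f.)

I_supply ≈ 7.43 A

Secondary of T₁: V = 220.00 × 2130/2364 = 198.22 V.
Secondary of T₂: V = 198.22 × 1582/2047 = 153.19 V.
Secondary of T₃: V = 153.19 × 247/1850 = 20.454 V.
I_load = 20.454/0.256 = 79.897 A, so P_out = 20.454 × 79.897 = 1634.2 W.
All ideal ⇒ P_in = P_out, so I_supply = 1634.2/220 = 7.43 A.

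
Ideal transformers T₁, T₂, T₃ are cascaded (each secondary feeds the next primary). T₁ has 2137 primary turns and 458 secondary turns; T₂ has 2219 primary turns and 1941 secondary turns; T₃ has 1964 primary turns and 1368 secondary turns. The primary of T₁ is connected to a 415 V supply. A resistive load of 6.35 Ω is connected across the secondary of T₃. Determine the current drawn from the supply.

I_supply ≈ 1.11 A

After T₁: V = 415.00 × 458/2137 = 88.942 V.
After T₂: V = 88.942 × 1941/2219 = 77.800 V.
After T₃: V = 77.800 × 1368/1964 = 54.190 V.
I_load = 54.190/6.35 = 8.5339 A, so P_out = 54.190 × 8.5339 = 462.46 W.
All ideal ⇒ P_in = P_out, so I_supply = 462.46/415 = 1.11 A.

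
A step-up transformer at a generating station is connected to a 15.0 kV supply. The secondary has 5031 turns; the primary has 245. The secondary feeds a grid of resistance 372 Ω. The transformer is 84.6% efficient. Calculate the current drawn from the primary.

I_p ≈ 20100 A

V_s = 15000 × 5031/245 = 308020 V.
I_s = V_s/R = 308020/372 = 828.01 A.
P_out = V_s I_s = 308020 × 828.01 = 2.5504×10^8 W.
P_in = P_out/η = 2.5504×10^8/0.846 = 3.0147×10^8 W.
I_p = P_in/V_p = 3.0147×10^8/15000 = 20100 A.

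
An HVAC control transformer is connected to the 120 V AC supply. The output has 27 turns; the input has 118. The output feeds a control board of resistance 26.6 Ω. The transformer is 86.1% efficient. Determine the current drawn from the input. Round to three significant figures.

V_out = 120 × 27/118 = 27.458 V.
I_out = V_out/R = 27.458/26.6 = 1.0322 A.
P_out = V_out I_out = 27.458 × 1.0322 = 28.343 W.
P_in = P_out/η = 28.343/0.861 = 32.919 W.
I_in = P_in/V_in = 32.919/120 = 0.274 A.

I_in ≈ 0.274 A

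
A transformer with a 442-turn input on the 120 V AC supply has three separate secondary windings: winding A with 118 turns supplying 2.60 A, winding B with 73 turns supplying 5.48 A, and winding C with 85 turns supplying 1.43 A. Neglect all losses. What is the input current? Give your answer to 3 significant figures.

V_A = 120 × 118/442 = 32.036 V; V_B = 120 × 73/442 = 19.819 V; V_C = 120 × 85/442 = 23.077 V.
P_out = V_A I_A + V_B I_B + V_C I_C = 32.036×2.60 + 19.819×5.48 + 23.077×1.43 = 83.294 + 108.61 + 33.000 = 224.90 W.
Ideal ⇒ P_in = P_out, so I_in = P_out/V_in = 224.90/120 = 1.87 A.

I_in ≈ 1.87 A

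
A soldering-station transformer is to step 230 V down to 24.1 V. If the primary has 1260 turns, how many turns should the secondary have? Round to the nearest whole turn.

N_s = 132 turns

N_s/N_p = V_s/V_p, so N_s = 1260 × 24.1/230 = 132.0 ≈ 132 turns.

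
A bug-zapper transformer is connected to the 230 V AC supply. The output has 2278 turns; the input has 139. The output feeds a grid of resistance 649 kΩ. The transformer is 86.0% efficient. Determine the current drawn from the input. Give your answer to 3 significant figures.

V_out = 230 × 2278/139 = 3769.4 V.
I_out = V_out/R = 3769.4/649000 = 0.0058079 A.
P_out = V_out I_out = 3769.4 × 0.0058079 = 21.892 W.
P_in = P_out/η = 21.892/0.860 = 25.456 W.
I_in = P_in/V_in = 25.456/230 = 0.111 A.

I_in ≈ 0.111 A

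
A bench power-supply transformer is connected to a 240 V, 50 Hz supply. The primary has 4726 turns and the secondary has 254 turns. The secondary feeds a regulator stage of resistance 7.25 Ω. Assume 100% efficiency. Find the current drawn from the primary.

V_s = V_p × N_s/N_p = 240 × 254/4726 = 12.899 V.
I_s = V_s/R = 12.899/7.25 = 1.7792 A.
For an ideal transformer I_p N_p = I_s N_s, so I_p = 1.7792 × 254/4726 = 0.0956 A.

I_p ≈ 0.0956 A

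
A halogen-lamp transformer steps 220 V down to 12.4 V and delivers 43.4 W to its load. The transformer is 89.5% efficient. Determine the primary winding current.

I_p ≈ 0.220 A

P_in = P_out/η = 43.4/0.895 = 48.492 W.
I_p = P_in/V_p = 48.492/220 = 0.220 A.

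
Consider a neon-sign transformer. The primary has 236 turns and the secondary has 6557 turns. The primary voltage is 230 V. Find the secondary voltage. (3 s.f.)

V_s/V_p = N_s/N_p, so V_s = 230 × 6557/236 = 6390 V.

V_s ≈ 6390 V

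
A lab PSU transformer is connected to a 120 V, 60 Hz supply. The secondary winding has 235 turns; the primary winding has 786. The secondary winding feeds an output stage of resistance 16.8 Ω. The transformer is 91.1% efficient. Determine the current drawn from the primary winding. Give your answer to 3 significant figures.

I_p ≈ 0.701 A

V_s = 120 × 235/786 = 35.878 V.
I_s = V_s/R = 35.878/16.8 = 2.1356 A.
P_out = V_s I_s = 35.878 × 2.1356 = 76.620 W.
P_in = P_out/η = 76.620/0.911 = 84.106 W.
I_p = P_in/V_p = 84.106/120 = 0.701 A.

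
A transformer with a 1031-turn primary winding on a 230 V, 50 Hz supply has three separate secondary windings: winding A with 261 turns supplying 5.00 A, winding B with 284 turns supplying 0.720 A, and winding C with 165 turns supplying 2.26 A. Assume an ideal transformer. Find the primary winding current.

V_A = 230 × 261/1031 = 58.225 V; V_B = 230 × 284/1031 = 63.356 V; V_C = 230 × 165/1031 = 36.809 V.
P_out = V_A I_A + V_B I_B + V_C I_C = 58.225×5.00 + 63.356×0.720 + 36.809×2.26 = 291.13 + 45.616 + 83.188 = 419.93 W.
Ideal ⇒ P_in = P_out, so I_p = P_out/V_p = 419.93/230 = 1.83 A.

I_p ≈ 1.83 A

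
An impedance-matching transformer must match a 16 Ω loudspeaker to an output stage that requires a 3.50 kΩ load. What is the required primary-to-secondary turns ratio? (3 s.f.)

N_p/N_s ≈ 14.8

Z_p/Z_s = (N_p/N_s)², so N_p/N_s = √(3500/16) = √219 = 14.8.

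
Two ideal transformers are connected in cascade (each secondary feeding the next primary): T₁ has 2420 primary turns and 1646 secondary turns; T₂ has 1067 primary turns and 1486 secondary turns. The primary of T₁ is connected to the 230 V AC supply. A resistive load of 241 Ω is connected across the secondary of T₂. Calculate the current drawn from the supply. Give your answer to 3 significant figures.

I_supply ≈ 0.856 A

After T₁: V = 230.00 × 1646/2420 = 156.44 V.
After T₂: V = 156.44 × 1486/1067 = 217.87 V.
I_load = 217.87/241 = 0.90402 A, so P_out = 217.87 × 0.90402 = 196.96 W.
All ideal ⇒ P_in = P_out, so I_supply = 196.96/230 = 0.856 A.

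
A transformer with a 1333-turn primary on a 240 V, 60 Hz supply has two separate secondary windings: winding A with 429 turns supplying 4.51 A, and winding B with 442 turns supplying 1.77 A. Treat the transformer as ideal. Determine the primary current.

V_A = 240 × 429/1333 = 77.239 V; V_B = 240 × 442/1333 = 79.580 V.
P_out = V_A I_A + V_B I_B = 77.239×4.51 + 79.580×1.77 = 348.35 + 140.86 = 489.21 W.
Ideal ⇒ P_in = P_out, so I_p = P_out/V_p = 489.21/240 = 2.04 A.

I_p ≈ 2.04 A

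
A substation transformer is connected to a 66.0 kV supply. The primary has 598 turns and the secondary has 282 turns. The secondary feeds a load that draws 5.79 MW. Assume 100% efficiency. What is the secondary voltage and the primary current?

V_s ≈ 31100 V, I_p ≈ 87.7 A

V_s = V_p × N_s/N_p = 66000 × 282/598 = 31124 V.
I_s = P/V_s = 5.79×10^6/31124 = 186.03 A.
I_p = I_s × N_s/N_p = 186.03 × 282/598 = 87.7 A.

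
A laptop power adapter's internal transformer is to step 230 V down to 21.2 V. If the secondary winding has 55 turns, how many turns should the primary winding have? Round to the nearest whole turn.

N_p = 597 turns

N_p/N_s = V_p/V_s, so N_p = 55 × 230/21.2 = 596.7 ≈ 597 turns.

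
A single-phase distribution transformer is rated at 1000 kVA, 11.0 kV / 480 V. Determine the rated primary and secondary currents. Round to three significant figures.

I_p = S/V_p = 1000000/11000 = 90.9 A.
I_s = S/V_s = 1000000/480 = 2080 A.

I_p ≈ 90.9 A, I_s ≈ 2080 A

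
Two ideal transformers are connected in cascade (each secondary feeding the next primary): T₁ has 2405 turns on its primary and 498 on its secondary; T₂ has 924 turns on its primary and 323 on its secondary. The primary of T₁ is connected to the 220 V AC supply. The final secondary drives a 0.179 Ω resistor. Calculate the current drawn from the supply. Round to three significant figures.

After T₁: V = 220.00 × 498/2405 = 45.555 V.
After T₂: V = 45.555 × 323/924 = 15.925 V.
I_load = 15.925/0.179 = 88.964 A, so P_out = 15.925 × 88.964 = 1416.7 W.
All ideal ⇒ P_in = P_out, so I_supply = 1416.7/220 = 6.44 A.

I_supply ≈ 6.44 A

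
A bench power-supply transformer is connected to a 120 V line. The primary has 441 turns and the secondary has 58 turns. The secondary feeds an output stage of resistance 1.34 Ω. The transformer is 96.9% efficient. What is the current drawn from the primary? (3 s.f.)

I_p ≈ 1.60 A

V_s = 120 × 58/441 = 15.782 V.
I_s = V_s/R = 15.782/1.34 = 11.778 A.
P_out = V_s I_s = 15.782 × 11.778 = 185.88 W.
P_in = P_out/η = 185.88/0.969 = 191.83 W.
I_p = P_in/V_p = 191.83/120 = 1.60 A.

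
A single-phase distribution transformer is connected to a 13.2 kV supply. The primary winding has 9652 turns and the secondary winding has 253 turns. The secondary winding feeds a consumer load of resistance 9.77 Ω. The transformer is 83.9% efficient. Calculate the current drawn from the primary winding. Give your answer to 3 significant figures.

V_s = 13200 × 253/9652 = 346.00 V.
I_s = V_s/R = 346.00/9.77 = 35.415 A.
P_out = V_s I_s = 346.00 × 35.415 = 12253 W.
P_in = P_out/η = 12253/0.839 = 14605 W.
I_p = P_in/V_p = 14605/13200 = 1.11 A.

I_p ≈ 1.11 A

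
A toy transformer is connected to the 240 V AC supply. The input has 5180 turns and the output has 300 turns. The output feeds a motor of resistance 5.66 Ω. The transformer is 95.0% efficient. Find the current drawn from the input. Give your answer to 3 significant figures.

V_out = 240 × 300/5180 = 13.900 V.
I_out = V_out/R = 13.900/5.66 = 2.4558 A.
P_out = V_out I_out = 13.900 × 2.4558 = 34.134 W.
P_in = P_out/η = 34.134/0.950 = 35.931 W.
I_in = P_in/V_in = 35.931/240 = 0.150 A.

I_in ≈ 0.150 A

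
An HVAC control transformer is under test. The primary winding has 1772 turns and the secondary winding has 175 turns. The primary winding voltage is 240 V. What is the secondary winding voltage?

V_s ≈ 23.7 V

V_s/V_p = N_s/N_p, so V_s = 240 × 175/1772 = 23.7 V.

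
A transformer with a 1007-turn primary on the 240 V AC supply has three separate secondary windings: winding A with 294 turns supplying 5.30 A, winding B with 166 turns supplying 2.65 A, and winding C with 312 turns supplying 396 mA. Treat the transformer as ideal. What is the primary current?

V_A = 240 × 294/1007 = 70.070 V; V_B = 240 × 166/1007 = 39.563 V; V_C = 240 × 312/1007 = 74.359 V.
P_out = V_A I_A + V_B I_B + V_C I_C = 70.070×5.30 + 39.563×2.65 + 74.359×0.396 = 371.37 + 104.84 + 29.446 = 505.66 W.
Ideal ⇒ P_in = P_out, so I_p = P_out/V_p = 505.66/240 = 2.11 A.

I_p ≈ 2.11 A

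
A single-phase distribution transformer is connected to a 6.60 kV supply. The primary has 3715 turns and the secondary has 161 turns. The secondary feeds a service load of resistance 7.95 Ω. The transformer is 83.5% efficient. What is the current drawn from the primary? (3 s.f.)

I_p ≈ 1.87 A

V_s = 6600 × 161/3715 = 286.03 V.
I_s = V_s/R = 286.03/7.95 = 35.979 A.
P_out = V_s I_s = 286.03 × 35.979 = 10291 W.
P_in = P_out/η = 10291/0.835 = 12324 W.
I_p = P_in/V_p = 12324/6600 = 1.87 A.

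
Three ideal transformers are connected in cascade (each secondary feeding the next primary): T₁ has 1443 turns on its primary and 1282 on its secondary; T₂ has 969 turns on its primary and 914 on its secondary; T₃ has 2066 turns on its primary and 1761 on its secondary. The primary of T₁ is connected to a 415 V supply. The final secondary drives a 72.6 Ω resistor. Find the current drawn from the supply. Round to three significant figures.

I_supply ≈ 2.92 A

After T₁: V = 415.00 × 1282/1443 = 368.70 V.
After T₂: V = 368.70 × 914/969 = 347.77 V.
After T₃: V = 347.77 × 1761/2066 = 296.43 V.
I_load = 296.43/72.6 = 4.0830 A, so P_out = 296.43 × 4.0830 = 1210.3 W.
All ideal ⇒ P_in = P_out, so I_supply = 1210.3/415 = 2.92 A.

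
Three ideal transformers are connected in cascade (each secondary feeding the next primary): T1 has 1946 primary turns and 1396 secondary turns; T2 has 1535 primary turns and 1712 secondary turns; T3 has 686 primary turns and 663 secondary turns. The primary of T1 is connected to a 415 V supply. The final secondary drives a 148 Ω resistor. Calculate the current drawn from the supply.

I_supply ≈ 1.68 A

Secondary of T1: V = 415.00 × 1396/1946 = 297.71 V.
Secondary of T2: V = 297.71 × 1712/1535 = 332.04 V.
Secondary of T3: V = 332.04 × 663/686 = 320.90 V.
I_load = 320.90/148 = 2.1683 A, so P_out = 320.90 × 2.1683 = 695.81 W.
All ideal ⇒ P_in = P_out, so I_supply = 695.81/415 = 1.68 A.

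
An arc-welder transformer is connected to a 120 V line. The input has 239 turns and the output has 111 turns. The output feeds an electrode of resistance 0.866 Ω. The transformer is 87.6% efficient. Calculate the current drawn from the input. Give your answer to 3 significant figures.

I_in ≈ 34.1 A

V_out = 120 × 111/239 = 55.732 V.
I_out = V_out/R = 55.732/0.866 = 64.356 A.
P_out = V_out I_out = 55.732 × 64.356 = 3586.7 W.
P_in = P_out/η = 3586.7/0.876 = 4094.4 W.
I_in = P_in/V_in = 4094.4/120 = 34.1 A.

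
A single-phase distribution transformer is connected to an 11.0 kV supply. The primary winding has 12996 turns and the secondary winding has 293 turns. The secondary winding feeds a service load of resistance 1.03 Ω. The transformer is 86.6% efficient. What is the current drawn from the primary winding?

I_p ≈ 6.27 A

V_s = 11000 × 293/12996 = 248.00 V.
I_s = V_s/R = 248.00/1.03 = 240.78 A.
P_out = V_s I_s = 248.00 × 240.78 = 59712 W.
P_in = P_out/η = 59712/0.866 = 68952 W.
I_p = P_in/V_p = 68952/11000 = 6.27 A.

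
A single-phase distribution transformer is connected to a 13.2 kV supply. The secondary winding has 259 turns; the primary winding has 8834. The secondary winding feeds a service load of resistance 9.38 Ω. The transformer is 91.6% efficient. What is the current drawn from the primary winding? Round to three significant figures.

V_s = 13200 × 259/8834 = 387.00 V.
I_s = V_s/R = 387.00/9.38 = 41.259 A.
P_out = V_s I_s = 387.00 × 41.259 = 15967 W.
P_in = P_out/η = 15967/0.916 = 17431 W.
I_p = P_in/V_p = 17431/13200 = 1.32 A.

I_p ≈ 1.32 A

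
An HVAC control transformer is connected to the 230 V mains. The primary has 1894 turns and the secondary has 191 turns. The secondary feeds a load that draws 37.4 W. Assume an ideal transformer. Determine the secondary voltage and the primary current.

V_s = V_p × N_s/N_p = 230 × 191/1894 = 23.194 V.
I_s = P/V_s = 37.4/23.194 = 1.6125 A.
I_p = I_s × N_s/N_p = 1.6125 × 191/1894 = 0.163 A.

V_s ≈ 23.2 V, I_p ≈ 0.163 A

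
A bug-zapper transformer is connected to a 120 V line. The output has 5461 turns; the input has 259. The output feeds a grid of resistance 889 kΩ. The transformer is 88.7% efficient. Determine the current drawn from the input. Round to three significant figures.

I_in ≈ 0.0677 A

V_out = 120 × 5461/259 = 2530.2 V.
I_out = V_out/R = 2530.2/889000 = 0.0028461 A.
P_out = V_out I_out = 2530.2 × 0.0028461 = 7.2012 W.
P_in = P_out/η = 7.2012/0.887 = 8.1186 W.
I_in = P_in/V_in = 8.1186/120 = 0.0677 A.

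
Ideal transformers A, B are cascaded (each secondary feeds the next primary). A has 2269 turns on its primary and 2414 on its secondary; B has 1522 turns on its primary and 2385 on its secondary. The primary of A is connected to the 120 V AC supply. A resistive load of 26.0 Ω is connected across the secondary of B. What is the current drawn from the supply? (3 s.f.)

I_supply ≈ 12.8 A

After A: V = 120.00 × 2414/2269 = 127.67 V.
After B: V = 127.67 × 2385/1522 = 200.06 V.
I_load = 200.06/26.0 = 7.6946 A, so P_out = 200.06 × 7.6946 = 1539.4 W.
All ideal ⇒ P_in = P_out, so I_supply = 1539.4/120 = 12.8 A.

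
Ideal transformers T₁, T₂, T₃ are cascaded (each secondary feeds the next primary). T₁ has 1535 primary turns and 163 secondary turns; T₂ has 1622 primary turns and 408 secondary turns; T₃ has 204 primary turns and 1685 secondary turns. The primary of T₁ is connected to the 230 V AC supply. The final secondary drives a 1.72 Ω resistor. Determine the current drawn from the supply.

After T₁: V = 230.00 × 163/1535 = 24.423 V.
After T₂: V = 24.423 × 408/1622 = 6.1435 V.
After T₃: V = 6.1435 × 1685/204 = 50.744 V.
I_load = 50.744/1.72 = 29.502 A, so P_out = 50.744 × 29.502 = 1497.1 W.
All ideal ⇒ P_in = P_out, so I_supply = 1497.1/230 = 6.51 A.

I_supply ≈ 6.51 A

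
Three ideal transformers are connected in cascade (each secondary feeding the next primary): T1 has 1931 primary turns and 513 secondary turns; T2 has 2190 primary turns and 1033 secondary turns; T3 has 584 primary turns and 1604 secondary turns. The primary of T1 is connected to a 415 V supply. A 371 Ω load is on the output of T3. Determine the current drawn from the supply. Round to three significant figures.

I_supply ≈ 0.133 A

After T1: V = 415.00 × 513/1931 = 110.25 V.
After T2: V = 110.25 × 1033/2190 = 52.004 V.
After T3: V = 52.004 × 1604/584 = 142.83 V.
I_load = 142.83/371 = 0.38500 A, so P_out = 142.83 × 0.38500 = 54.991 W.
All ideal ⇒ P_in = P_out, so I_supply = 54.991/415 = 0.133 A.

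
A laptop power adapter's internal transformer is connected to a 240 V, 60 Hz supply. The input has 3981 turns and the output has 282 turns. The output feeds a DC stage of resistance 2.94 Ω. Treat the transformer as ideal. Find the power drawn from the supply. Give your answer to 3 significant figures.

P ≈ 98.3 W

V_out = V_in × N_out/N_in = 240 × 282/3981 = 17.001 V.
I_out = V_out/R = 17.001/2.94 = 5.7826 A.
I_in = I_out × N_out/N_in = 5.7826 × 282/3981 = 0.40962 A.
P = V_in I_in = 240 × 0.40962 = 98.3 W.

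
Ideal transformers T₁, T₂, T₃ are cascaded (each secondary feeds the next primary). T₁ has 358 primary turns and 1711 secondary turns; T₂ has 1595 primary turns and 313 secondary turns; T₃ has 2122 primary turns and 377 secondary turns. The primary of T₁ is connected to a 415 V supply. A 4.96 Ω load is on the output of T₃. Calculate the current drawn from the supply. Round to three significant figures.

Secondary of T₁: V = 415.00 × 1711/358 = 1983.4 V.
Secondary of T₂: V = 1983.4 × 313/1595 = 389.22 V.
Secondary of T₃: V = 389.22 × 377/2122 = 69.150 V.
I_load = 69.150/4.96 = 13.942 A, so P_out = 69.150 × 13.942 = 964.07 W.
All ideal ⇒ P_in = P_out, so I_supply = 964.07/415 = 2.32 A.

I_supply ≈ 2.32 A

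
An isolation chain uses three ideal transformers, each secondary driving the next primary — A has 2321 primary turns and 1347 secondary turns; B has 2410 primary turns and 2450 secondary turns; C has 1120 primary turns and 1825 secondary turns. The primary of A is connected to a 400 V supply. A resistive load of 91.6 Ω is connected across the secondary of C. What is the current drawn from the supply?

I_supply ≈ 4.04 A

Secondary of A: V = 400.00 × 1347/2321 = 232.14 V.
Secondary of B: V = 232.14 × 2450/2410 = 235.99 V.
Secondary of C: V = 235.99 × 1825/1120 = 384.54 V.
I_load = 384.54/91.6 = 4.1981 A, so P_out = 384.54 × 4.1981 = 1614.3 W.
All ideal ⇒ P_in = P_out, so I_supply = 1614.3/400 = 4.04 A.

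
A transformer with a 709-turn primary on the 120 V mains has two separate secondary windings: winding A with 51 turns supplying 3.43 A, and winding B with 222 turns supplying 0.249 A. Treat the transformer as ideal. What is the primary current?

I_p ≈ 0.325 A

V_A = 120 × 51/709 = 8.6319 V; V_B = 120 × 222/709 = 37.574 V.
P_out = V_A I_A + V_B I_B = 8.6319×3.43 + 37.574×0.249 = 29.607 + 9.3559 = 38.963 W.
Ideal ⇒ P_in = P_out, so I_p = P_out/V_p = 38.963/120 = 0.325 A.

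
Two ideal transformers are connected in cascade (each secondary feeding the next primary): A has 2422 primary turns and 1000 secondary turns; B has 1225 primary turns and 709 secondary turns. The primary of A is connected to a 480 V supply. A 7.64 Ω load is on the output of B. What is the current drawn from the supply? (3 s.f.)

I_supply ≈ 3.59 A

Secondary of A: V = 480.00 × 1000/2422 = 198.18 V.
Secondary of B: V = 198.18 × 709/1225 = 114.70 V.
I_load = 114.70/7.64 = 15.014 A, so P_out = 114.70 × 15.014 = 1722.1 W.
All ideal ⇒ P_in = P_out, so I_supply = 1722.1/480 = 3.59 A.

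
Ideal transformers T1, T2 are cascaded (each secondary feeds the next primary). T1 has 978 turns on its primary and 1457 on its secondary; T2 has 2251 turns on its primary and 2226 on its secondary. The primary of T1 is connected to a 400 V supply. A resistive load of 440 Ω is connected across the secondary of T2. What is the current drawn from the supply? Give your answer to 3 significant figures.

After T1: V = 400.00 × 1457/978 = 595.91 V.
After T2: V = 595.91 × 2226/2251 = 589.29 V.
I_load = 589.29/440 = 1.3393 A, so P_out = 589.29 × 1.3393 = 789.24 W.
All ideal ⇒ P_in = P_out, so I_supply = 789.24/400 = 1.97 A.

I_supply ≈ 1.97 A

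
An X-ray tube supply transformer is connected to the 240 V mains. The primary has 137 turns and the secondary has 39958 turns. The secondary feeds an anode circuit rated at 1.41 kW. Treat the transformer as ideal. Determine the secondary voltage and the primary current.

V_s ≈ 70000 V, I_p ≈ 5.88 A

V_s = V_p × N_s/N_p = 240 × 39958/137 = 69999 V.
I_s = P/V_s = 1410/69999 = 0.020143 A.
I_p = I_s × N_s/N_p = 0.020143 × 39958/137 = 5.88 A.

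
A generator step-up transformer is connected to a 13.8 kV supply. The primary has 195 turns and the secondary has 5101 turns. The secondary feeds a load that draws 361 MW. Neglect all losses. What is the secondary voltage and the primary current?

V_s = V_p × N_s/N_p = 13800 × 5101/195 = 360990 V.
I_s = P/V_s = 3.61×10^8/360990 = 1000.0 A.
I_p = I_s × N_s/N_p = 1000.0 × 5101/195 = 26200 A.

V_s ≈ 361000 V, I_p ≈ 26200 A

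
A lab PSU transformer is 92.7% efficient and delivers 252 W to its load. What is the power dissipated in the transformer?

P_loss ≈ 19.8 W

P_in = P_out/η = 252/0.927 = 271.845 W.
P_loss = P_in − P_out = 271.845 − 252 = 19.8 W.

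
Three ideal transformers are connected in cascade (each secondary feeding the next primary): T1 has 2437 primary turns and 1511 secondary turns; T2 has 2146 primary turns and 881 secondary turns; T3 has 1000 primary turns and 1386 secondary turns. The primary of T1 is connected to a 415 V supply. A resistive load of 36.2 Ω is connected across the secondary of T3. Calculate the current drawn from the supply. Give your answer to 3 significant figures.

Secondary of T1: V = 415.00 × 1511/2437 = 257.31 V.
Secondary of T2: V = 257.31 × 881/2146 = 105.63 V.
Secondary of T3: V = 105.63 × 1386/1000 = 146.41 V.
I_load = 146.41/36.2 = 4.0444 A, so P_out = 146.41 × 4.0444 = 592.14 W.
All ideal ⇒ P_in = P_out, so I_supply = 592.14/415 = 1.43 A.

I_supply ≈ 1.43 A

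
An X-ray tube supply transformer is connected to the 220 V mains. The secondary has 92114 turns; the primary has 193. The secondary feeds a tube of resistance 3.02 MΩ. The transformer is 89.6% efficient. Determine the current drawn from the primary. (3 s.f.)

I_p ≈ 18.5 A

V_s = 220 × 92114/193 = 105000 V.
I_s = V_s/R = 105000/(3.02×10^6) = 0.034768 A.
P_out = V_s I_s = 105000 × 0.034768 = 3650.7 W.
P_in = P_out/η = 3650.7/0.896 = 4074.4 W.
I_p = P_in/V_p = 4074.4/220 = 18.5 A.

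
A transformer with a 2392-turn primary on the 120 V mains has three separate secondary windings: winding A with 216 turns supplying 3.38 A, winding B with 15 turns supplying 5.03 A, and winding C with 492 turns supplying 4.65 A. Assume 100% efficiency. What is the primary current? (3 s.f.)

V_A = 120 × 216/2392 = 10.836 V; V_B = 120 × 15/2392 = 0.75251 V; V_C = 120 × 492/2392 = 24.682 V.
P_out = V_A I_A + V_B I_B + V_C I_C = 10.836×3.38 + 0.75251×5.03 + 24.682×4.65 = 36.626 + 3.7851 + 114.77 = 155.18 W.
Ideal ⇒ P_in = P_out, so I_p = P_out/V_p = 155.18/120 = 1.29 A.

I_p ≈ 1.29 A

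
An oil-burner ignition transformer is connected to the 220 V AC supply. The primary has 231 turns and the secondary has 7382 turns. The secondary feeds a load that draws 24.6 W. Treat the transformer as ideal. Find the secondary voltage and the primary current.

V_s = V_p × N_s/N_p = 220 × 7382/231 = 7030.5 V.
I_s = P/V_s = 24.6/7030.5 = 0.0034991 A.
I_p = I_s × N_s/N_p = 0.0034991 × 7382/231 = 0.112 A.

V_s ≈ 7030 V, I_p ≈ 0.112 A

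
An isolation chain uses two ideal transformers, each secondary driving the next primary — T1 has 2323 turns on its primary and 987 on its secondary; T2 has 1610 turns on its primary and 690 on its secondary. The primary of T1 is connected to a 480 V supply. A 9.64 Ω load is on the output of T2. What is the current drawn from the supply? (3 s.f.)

I_supply ≈ 1.65 A

Secondary of T1: V = 480.00 × 987/2323 = 203.94 V.
Secondary of T2: V = 203.94 × 690/1610 = 87.404 V.
I_load = 87.404/9.64 = 9.0668 A, so P_out = 87.404 × 9.0668 = 792.48 W.
All ideal ⇒ P_in = P_out, so I_supply = 792.48/480 = 1.65 A.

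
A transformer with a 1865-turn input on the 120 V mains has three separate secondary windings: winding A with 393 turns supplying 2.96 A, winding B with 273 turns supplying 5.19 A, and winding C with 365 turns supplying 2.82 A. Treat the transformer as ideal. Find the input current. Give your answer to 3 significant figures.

V_A = 120 × 393/1865 = 25.287 V; V_B = 120 × 273/1865 = 17.566 V; V_C = 120 × 365/1865 = 23.485 V.
P_out = V_A I_A + V_B I_B + V_C I_C = 25.287×2.96 + 17.566×5.19 + 23.485×2.82 = 74.849 + 91.166 + 66.228 = 232.24 W.
Ideal ⇒ P_in = P_out, so I_in = P_out/V_in = 232.24/120 = 1.94 A.

I_in ≈ 1.94 A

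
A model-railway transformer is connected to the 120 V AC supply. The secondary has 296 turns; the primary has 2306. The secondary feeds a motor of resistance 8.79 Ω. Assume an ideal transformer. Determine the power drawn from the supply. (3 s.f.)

V_s = V_p × N_s/N_p = 120 × 296/2306 = 15.403 V.
I_s = V_s/R = 15.403/8.79 = 1.7524 A.
I_p = I_s × N_s/N_p = 1.7524 × 296/2306 = 0.22494 A.
P = V_p I_p = 120 × 0.22494 = 27.0 W.

P ≈ 27.0 W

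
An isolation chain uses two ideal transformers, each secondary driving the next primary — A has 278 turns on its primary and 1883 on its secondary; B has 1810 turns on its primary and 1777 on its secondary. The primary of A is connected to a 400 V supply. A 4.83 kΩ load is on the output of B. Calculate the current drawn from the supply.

After A: V = 400.00 × 1883/278 = 2709.4 V.
After B: V = 2709.4 × 1777/1810 = 2660.0 V.
I_load = 2660.0/4830 = 0.55072 A, so P_out = 2660.0 × 0.55072 = 1464.9 W.
All ideal ⇒ P_in = P_out, so I_supply = 1464.9/400 = 3.66 A.

I_supply ≈ 3.66 A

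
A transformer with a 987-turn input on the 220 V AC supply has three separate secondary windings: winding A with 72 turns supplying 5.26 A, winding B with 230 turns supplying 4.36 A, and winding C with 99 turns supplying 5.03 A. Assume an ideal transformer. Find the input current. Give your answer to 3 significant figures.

V_A = 220 × 72/987 = 16.049 V; V_B = 220 × 230/987 = 51.266 V; V_C = 220 × 99/987 = 22.067 V.
P_out = V_A I_A + V_B I_B + V_C I_C = 16.049×5.26 + 51.266×4.36 + 22.067×5.03 = 84.416 + 223.52 + 111.00 = 418.93 W.
Ideal ⇒ P_in = P_out, so I_in = P_out/V_in = 418.93/220 = 1.90 A.

I_in ≈ 1.90 A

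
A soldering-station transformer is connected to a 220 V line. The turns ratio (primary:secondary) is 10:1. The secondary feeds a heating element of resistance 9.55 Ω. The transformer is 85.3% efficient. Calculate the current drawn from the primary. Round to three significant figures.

I_p ≈ 0.270 A

V_s = 220 × 1/10 = 22.000 V.
I_s = V_s/R = 22.000/9.55 = 2.3037 A.
P_out = V_s I_s = 22.000 × 2.3037 = 50.681 W.
P_in = P_out/η = 50.681/0.853 = 59.415 W.
I_p = P_in/V_p = 59.415/220 = 0.270 A.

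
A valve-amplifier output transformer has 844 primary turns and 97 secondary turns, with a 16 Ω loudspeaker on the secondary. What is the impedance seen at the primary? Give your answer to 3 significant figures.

Z_p = (N_p/N_s)² × Z_s = (844/97)² × 16 = 1210 Ω.

Z_p ≈ 1210 Ω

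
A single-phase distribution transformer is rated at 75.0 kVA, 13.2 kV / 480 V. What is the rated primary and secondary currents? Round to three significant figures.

I_p ≈ 5.68 A, I_s ≈ 156 A

I_p = S/V_p = 75000/13200 = 5.68 A.
I_s = S/V_s = 75000/480 = 156 A.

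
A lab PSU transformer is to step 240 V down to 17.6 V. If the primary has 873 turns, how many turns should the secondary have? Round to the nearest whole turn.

N_s = 64 turns

N_s/N_p = V_s/V_p, so N_s = 873 × 17.6/240 = 64.0 ≈ 64 turns.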